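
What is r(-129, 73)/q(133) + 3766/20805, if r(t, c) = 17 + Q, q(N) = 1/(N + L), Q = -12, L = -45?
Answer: 9157966/20805 ≈ 440.18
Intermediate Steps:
q(N) = 1/(-45 + N) (q(N) = 1/(N - 45) = 1/(-45 + N))
r(t, c) = 5 (r(t, c) = 17 - 12 = 5)
r(-129, 73)/q(133) + 3766/20805 = 5/(1/(-45 + 133)) + 3766/20805 = 5/(1/88) + 3766*(1/20805) = 5/(1/88) + 3766/20805 = 5*88 + 3766/20805 = 440 + 3766/20805 = 9157966/20805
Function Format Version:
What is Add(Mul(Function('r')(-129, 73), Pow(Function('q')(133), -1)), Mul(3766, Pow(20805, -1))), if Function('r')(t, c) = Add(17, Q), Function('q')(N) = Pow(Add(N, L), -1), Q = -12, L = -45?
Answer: Rational(9157966, 20805) ≈ 440.18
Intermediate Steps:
Function('q')(N) = Pow(Add(-45, N), -1) (Function('q')(N) = Pow(Add(N, -45), -1) = Pow(Add(-45, N), -1))
Function('r')(t, c) = 5 (Function('r')(t, c) = Add(17, -12) = 5)
Add(Mul(Function('r')(-129, 73), Pow(Function('q')(133), -1)), Mul(3766, Pow(20805, -1))) = Add(Mul(5, Pow(Pow(Add(-45, 133), -1), -1)), Mul(3766, Pow(20805, -1))) = Add(Mul(5, Pow(Pow(88, -1), -1)), Mul(3766, Rational(1, 20805))) = Add(Mul(5, Pow(Rational(1, 88), -1)), Rational(3766, 20805)) = Add(Mul(5, 88), Rational(3766, 20805)) = Add(440, Rational(3766, 20805)) = Rational(9157966, 20805)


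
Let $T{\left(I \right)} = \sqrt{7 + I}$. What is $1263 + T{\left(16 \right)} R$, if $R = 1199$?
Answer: $1263 + 1199 \sqrt{23} \approx 7013.2$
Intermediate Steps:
$1263 + T{\left(16 \right)} R = 1263 + \sqrt{7 + 16} \cdot 1199 = 1263 + \sqrt{23} \cdot 1199 = 1263 + 1199 \sqrt{23}$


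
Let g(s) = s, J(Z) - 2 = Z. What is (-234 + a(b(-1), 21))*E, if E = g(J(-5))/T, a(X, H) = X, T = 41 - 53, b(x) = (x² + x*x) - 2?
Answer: -117/2 ≈ -58.500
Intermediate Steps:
J(Z) = 2 + Z
b(x) = -2 + 2*x² (b(x) = (x² + x²) - 2 = 2*x² - 2 = -2 + 2*x²)
T = -12
E = ¼ (E = (2 - 5)/(-12) = -3*(-1/12) = ¼ ≈ 0.25000)
(-234 + a(b(-1), 21))*E = (-234 + (-2 + 2*(-1)²))*(¼) = (-234 + (-2 + 2*1))*(¼) = (-234 + (-2 + 2))*(¼) = (-234 + 0)*(¼) = -234*¼ = -117/2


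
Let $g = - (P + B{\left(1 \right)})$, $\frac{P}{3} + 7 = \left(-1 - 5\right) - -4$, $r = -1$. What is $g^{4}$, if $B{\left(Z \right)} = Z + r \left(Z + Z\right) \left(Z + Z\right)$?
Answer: $810000$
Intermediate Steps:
$B{\left(Z \right)} = Z - 4 Z^{2}$ ($B{\left(Z \right)} = Z - \left(Z + Z\right) \left(Z + Z\right) = Z - 2 Z 2 Z = Z - 4 Z^{2}$)
$P = -27$ ($P = -21 + 3 \left(\left(-1 - 5\right) - -4\right) = -21 + 3 \left(-6 + 4\right) = -21 + 3 \left(-2\right) = -21 - 6 = -27$)
$g = 30$ ($g = - (-27 + 1 \left(1 - 4\right)) = - (-27 + 1 \left(-3\right)) = - (-27 - 3) = \left(-1\right) \left(-30\right) = 30$)
$g^{4} = 30^{4} = 810000$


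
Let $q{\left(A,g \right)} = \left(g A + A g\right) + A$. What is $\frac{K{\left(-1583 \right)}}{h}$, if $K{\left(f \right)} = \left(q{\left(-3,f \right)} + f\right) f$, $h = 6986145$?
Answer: $- \frac{12524696}{6986145} \approx -1.7928$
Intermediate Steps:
$q{\left(A,g \right)} = A + 2 A g$ ($q{\left(A,g \right)} = \left(A g + A g\right) + A = 2 A g + A = A + 2 A g$)
$K{\left(f \right)} = f \left(-3 - 5 f\right)$ ($K{\left(f \right)} = \left(- 3 \left(1 + 2 f\right) + f\right) f = \left(\left(-3 - 6 f\right) + f\right) f = \left(-3 - 5 f\right) f = f \left(-3 - 5 f\right)$)
$\frac{K{\left(-1583 \right)}}{h} = \frac{\left(-1583\right) \left(-3 - -7915\right)}{6986145} = - 1583 \left(-3 + 7915\right) \frac{1}{6986145} = \left(-1583\right) 7912 \cdot \frac{1}{6986145} = \left(-12524696\right) \frac{1}{6986145} = - \frac{12524696}{6986145}$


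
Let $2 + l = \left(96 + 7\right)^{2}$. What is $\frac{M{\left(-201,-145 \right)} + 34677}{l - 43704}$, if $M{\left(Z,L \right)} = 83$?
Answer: $- \frac{34760}{33097} \approx -1.0502$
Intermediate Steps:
$l = 10607$ ($l = -2 + \left(96 + 7\right)^{2} = -2 + 103^{2} = -2 + 10609 = 10607$)
$\frac{M{\left(-201,-145 \right)} + 34677}{l - 43704} = \frac{83 + 34677}{10607 - 43704} = \frac{34760}{-33097} = 34760 \left(- \frac{1}{33097}\right) = - \frac{34760}{33097}$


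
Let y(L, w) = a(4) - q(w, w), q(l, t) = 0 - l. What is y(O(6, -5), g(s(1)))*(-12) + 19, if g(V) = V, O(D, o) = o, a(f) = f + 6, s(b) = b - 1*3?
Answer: -77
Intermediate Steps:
s(b) = -3 + b (s(b) = b - 3 = -3 + b)
a(f) = 6 + f
q(l, t) = -l
y(L, w) = 10 + w (y(L, w) = (6 + 4) - (-1)*w = 10 + w)
y(O(6, -5), g(s(1)))*(-12) + 19 = (10 + (-3 + 1))*(-12) + 19 = (10 - 2)*(-12) + 19 = 8*(-12) + 19 = -96 + 19 = -77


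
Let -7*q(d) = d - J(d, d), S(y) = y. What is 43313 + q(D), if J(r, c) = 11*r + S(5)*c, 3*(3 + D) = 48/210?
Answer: 2122030/49 ≈ 43307.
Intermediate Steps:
D = -307/105 (D = -3 + (48/210)/3 = -3 + (48*(1/210))/3 = -3 + (1/3)*(8/35) = -3 + 8/105 = -307/105 ≈ -2.9238)
J(r, c) = 5*c + 11*r (J(r, c) = 11*r + 5*c = 5*c + 11*r)
q(d) = 15*d/7 (q(d) = -(d - (5*d + 11*d))/7 = -(d - 16*d)/7 = -(-15)*d/7 = 15*d/7)
43313 + q(D) = 43313 + (15/7)*(-307/105) = 43313 - 307/49 = 2122030/49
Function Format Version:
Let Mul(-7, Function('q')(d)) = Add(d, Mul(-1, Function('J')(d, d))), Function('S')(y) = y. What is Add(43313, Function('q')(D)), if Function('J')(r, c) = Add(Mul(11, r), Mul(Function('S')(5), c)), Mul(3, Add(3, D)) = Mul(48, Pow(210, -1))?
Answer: Rational(2122030, 49) ≈ 43307.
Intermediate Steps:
D = Rational(-307, 105) (D = Add(-3, Mul(Rational(1, 3), Mul(48, Pow(210, -1)))) = Add(-3, Mul(Rational(1, 3), Mul(48, Rational(1, 210)))) = Add(-3, Mul(Rational(1, 3), Rational(8, 35))) = Add(-3, Rational(8, 105)) = Rational(-307, 105) ≈ -2.9238)
Function('J')(r, c) = Add(Mul(5, c), Mul(11, r)) (Function('J')(r, c) = Add(Mul(11, r), Mul(5, c)) = Add(Mul(5, c), Mul(11, r)))
Function('q')(d) = Mul(Rational(15, 7), d) (Function('q')(d) = Mul(Rational(-1, 7), Add(d, Mul(-1, Add(Mul(5, d), Mul(11, d))))) = Mul(Rational(-1, 7), Add(d, Mul(-1, Mul(16, d)))) = Mul(Rational(-1, 7), Add(d, Mul(-16, d))) = Mul(Rational(-1, 7), Mul(-15, d)) = Mul(Rational(15, 7), d))
Add(43313, Function('q')(D)) = Add(43313, Mul(Rational(15, 7), Rational(-307, 105))) = Add(43313, Rational(-307, 49)) = Rational(2122030, 49)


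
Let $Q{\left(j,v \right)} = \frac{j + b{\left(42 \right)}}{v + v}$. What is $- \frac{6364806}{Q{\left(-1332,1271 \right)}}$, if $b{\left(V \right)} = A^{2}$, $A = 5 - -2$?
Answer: $\frac{16179336852}{1283} \approx 1.2611 \cdot 10^{7}$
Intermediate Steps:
$A = 7$ ($A = 5 + 2 = 7$)
$b{\left(V \right)} = 49$ ($b{\left(V \right)} = 7^{2} = 49$)
$Q{\left(j,v \right)} = \frac{49 + j}{2 v}$ ($Q{\left(j,v \right)} = \frac{j + 49}{v + v} = \frac{49 + j}{2 v}$)
$- \frac{6364806}{Q{\left(-1332,1271 \right)}} = - \frac{6364806}{\frac{1}{2} \cdot \frac{1}{1271} \left(49 - 1332\right)} = - \frac{6364806}{\frac{1}{2} \cdot \frac{1}{1271} \left(-1283\right)} = - \frac{6364806}{- \frac{1283}{2542}} = \left(-6364806\right) \left(- \frac{2542}{1283}\right) = \frac{16179336852}{1283}$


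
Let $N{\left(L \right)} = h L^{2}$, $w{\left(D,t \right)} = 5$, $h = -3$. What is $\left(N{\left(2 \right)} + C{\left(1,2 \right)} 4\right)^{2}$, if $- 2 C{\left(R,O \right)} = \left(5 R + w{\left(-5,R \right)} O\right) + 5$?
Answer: $2704$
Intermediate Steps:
$N{\left(L \right)} = - 3 L^{2}$
$C{\left(R,O \right)} = - \frac{5}{2} - \frac{5 O}{2} - \frac{5 R}{2}$ ($C{\left(R,O \right)} = - \frac{\left(5 R + 5 O\right) + 5}{2} = - \frac{\left(5 O + 5 R\right) + 5}{2} = - \frac{5 + 5 O + 5 R}{2} = - \frac{5}{2} - \frac{5 O}{2} - \frac{5 R}{2}$)
$\left(N{\left(2 \right)} + C{\left(1,2 \right)} 4\right)^{2} = \left(- 3 \cdot 2^{2} + \left(- \frac{5}{2} - 5 - \frac{5}{2}\right) 4\right)^{2} = \left(\left(-3\right) 4 + \left(- \frac{5}{2} - 5 - \frac{5}{2}\right) 4\right)^{2} = \left(-12 - 40\right)^{2} = \left(-52\right)^{2} = 2704$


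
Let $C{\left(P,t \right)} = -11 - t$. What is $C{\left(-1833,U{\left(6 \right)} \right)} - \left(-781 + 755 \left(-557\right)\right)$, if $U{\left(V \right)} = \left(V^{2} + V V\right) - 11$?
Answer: $421244$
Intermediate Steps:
$U{\left(V \right)} = -11 + 2 V^{2}$ ($U{\left(V \right)} = \left(V^{2} + V^{2}\right) - 11 = 2 V^{2} - 11 = -11 + 2 V^{2}$)
$C{\left(-1833,U{\left(6 \right)} \right)} - \left(-781 + 755 \left(-557\right)\right) = \left(-11 - \left(-11 + 2 \cdot 6^{2}\right)\right) - \left(-781 + 755 \left(-557\right)\right) = \left(-11 - \left(-11 + 2 \cdot 36\right)\right) - \left(-781 - 420535\right) = \left(-11 - \left(-11 + 72\right)\right) - -421316 = \left(-11 - 61\right) + 421316 = -72 + 421316 = 421244$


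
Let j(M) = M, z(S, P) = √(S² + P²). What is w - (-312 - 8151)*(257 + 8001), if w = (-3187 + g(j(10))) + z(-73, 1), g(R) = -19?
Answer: 69884248 + √5330 ≈ 6.9884e+7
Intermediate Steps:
z(S, P) = √(P² + S²)
w = -3206 + √5330 (w = (-3187 - 19) + √(1² + (-73)²) = -3206 + √(1 + 5329) = -3206 + √5330 ≈ -3133.0)
w - (-312 - 8151)*(257 + 8001) = (-3206 + √5330) - (-312 - 8151)*(257 + 8001) = (-3206 + √5330) - (-8463)*8258 = (-3206 + √5330) - 1*(-69887454) = (-3206 + √5330) + 69887454 = 69884248 + √5330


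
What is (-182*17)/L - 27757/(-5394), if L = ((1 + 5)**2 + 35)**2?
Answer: 123234001/27191154 ≈ 4.5321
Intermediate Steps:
L = 5041 (L = (6**2 + 35)**2 = (36 + 35)**2 = 71**2 = 5041)
(-182*17)/L - 27757/(-5394) = -182*17/5041 - 27757/(-5394) = -3094*1/5041 - 27757*(-1/5394) = -3094/5041 + 27757/5394 = 123234001/27191154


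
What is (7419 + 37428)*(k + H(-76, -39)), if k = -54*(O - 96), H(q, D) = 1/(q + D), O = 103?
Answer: -1949543937/115 ≈ -1.6953e+7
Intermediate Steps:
H(q, D) = 1/(D + q)
k = -378 (k = -54*(103 - 96) = -54*7 = -378)
(7419 + 37428)*(k + H(-76, -39)) = (7419 + 37428)*(-378 + 1/(-39 - 76)) = 44847*(-378 + 1/(-115)) = 44847*(-378 - 1/115) = 44847*(-43471/115) = -1949543937/115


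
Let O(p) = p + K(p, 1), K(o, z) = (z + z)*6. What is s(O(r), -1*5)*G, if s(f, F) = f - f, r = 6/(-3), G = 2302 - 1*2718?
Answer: 0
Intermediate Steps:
G = -416 (G = 2302 - 2718 = -416)
r = -2 (r = 6*(-1/3) = -2)
K(o, z) = 12*z (K(o, z) = (2*z)*6 = 12*z)
O(p) = 12 + p (O(p) = p + 12*1 = p + 12 = 12 + p)
s(f, F) = 0
s(O(r), -1*5)*G = 0*(-416) = 0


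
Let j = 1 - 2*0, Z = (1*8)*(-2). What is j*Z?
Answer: -16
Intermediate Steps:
Z = -16 (Z = 8*(-2) = -16)
j = 1 (j = 1 + 0 = 1)
j*Z = 1*(-16) = -16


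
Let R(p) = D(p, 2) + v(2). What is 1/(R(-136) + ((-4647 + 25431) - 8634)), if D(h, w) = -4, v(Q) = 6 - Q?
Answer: 1/12150 ≈ 8.2304e-5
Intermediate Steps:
R(p) = 0 (R(p) = -4 + (6 - 1*2) = -4 + (6 - 2) = -4 + 4 = 0)
1/(R(-136) + ((-4647 + 25431) - 8634)) = 1/(0 + ((-4647 + 25431) - 8634)) = 1/(0 + (20784 - 8634)) = 1/(0 + 12150) = 1/12150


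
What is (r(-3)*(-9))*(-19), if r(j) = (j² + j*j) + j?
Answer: 2565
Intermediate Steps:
r(j) = j + 2*j² (r(j) = (j² + j²) + j = 2*j² + j = j + 2*j²)
(r(-3)*(-9))*(-19) = (-3*(1 + 2*(-3))*(-9))*(-19) = (-3*(1 - 6)*(-9))*(-19) = (-3*(-5)*(-9))*(-19) = (15*(-9))*(-19) = -135*(-19) = 2565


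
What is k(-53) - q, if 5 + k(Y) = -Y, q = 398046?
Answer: -397998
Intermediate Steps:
k(Y) = -5 - Y
k(-53) - q = (-5 - 1*(-53)) - 1*398046 = (-5 + 53) - 398046 = 48 - 398046 = -397998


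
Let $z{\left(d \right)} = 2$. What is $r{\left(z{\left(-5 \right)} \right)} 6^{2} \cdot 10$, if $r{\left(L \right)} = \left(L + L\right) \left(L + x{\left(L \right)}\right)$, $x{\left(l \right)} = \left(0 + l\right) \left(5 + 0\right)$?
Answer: $17280$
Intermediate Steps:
$x{\left(l \right)} = 5 l$ ($x{\left(l \right)} = l 5 = 5 l$)
$r{\left(L \right)} = 12 L^{2}$ ($r{\left(L \right)} = \left(L + L\right) \left(L + 5 L\right) = 2 L 6 L = 12 L^{2}$)
$r{\left(z{\left(-5 \right)} \right)} 6^{2} \cdot 10 = 12 \cdot 2^{2} \cdot 6^{2} \cdot 10 = 12 \cdot 4 \cdot 36 \cdot 10 = 48 \cdot 36 \cdot 10 = 1728 \cdot 10 = 17280$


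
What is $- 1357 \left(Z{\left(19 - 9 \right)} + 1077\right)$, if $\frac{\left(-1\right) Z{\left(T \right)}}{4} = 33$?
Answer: $-1282365$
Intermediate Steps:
$Z{\left(T \right)} = -132$ ($Z{\left(T \right)} = \left(-4\right) 33 = -132$)
$- 1357 \left(Z{\left(19 - 9 \right)} + 1077\right) = - 1357 \left(-132 + 1077\right) = \left(-1357\right) 945 = -1282365$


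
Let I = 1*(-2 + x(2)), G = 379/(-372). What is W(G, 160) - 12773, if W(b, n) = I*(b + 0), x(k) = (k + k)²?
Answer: -2378431/186 ≈ -12787.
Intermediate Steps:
x(k) = 4*k² (x(k) = (2*k)² = 4*k²)
G = -379/372 (G = 379*(-1/372) = -379/372 ≈ -1.0188)
I = 14 (I = 1*(-2 + 4*2²) = 1*(-2 + 4*4) = 1*(-2 + 16) = 1*14 = 14)
W(b, n) = 14*b (W(b, n) = 14*(b + 0) = 14*b)
W(G, 160) - 12773 = 14*(-379/372) - 12773 = -2653/186 - 12773 = -2378431/186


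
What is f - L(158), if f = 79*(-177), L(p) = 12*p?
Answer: -15879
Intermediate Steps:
f = -13983
f - L(158) = -13983 - 12*158 = -13983 - 1*1896 = -13983 - 1896 = -15879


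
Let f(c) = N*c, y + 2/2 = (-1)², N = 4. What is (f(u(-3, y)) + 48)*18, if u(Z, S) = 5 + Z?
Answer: 1008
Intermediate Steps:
y = 0 (y = -1 + (-1)² = -1 + 1 = 0)
f(c) = 4*c
(f(u(-3, y)) + 48)*18 = (4*(5 - 3) + 48)*18 = (4*2 + 48)*18 = (8 + 48)*18 = 56*18 = 1008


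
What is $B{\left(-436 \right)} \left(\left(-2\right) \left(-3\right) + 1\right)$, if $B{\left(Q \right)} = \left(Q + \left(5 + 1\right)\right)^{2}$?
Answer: $1294300$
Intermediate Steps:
$B{\left(Q \right)} = \left(6 + Q\right)^{2}$ ($B{\left(Q \right)} = \left(Q + 6\right)^{2} = \left(6 + Q\right)^{2}$)
$B{\left(-436 \right)} \left(\left(-2\right) \left(-3\right) + 1\right) = \left(6 - 436\right)^{2} \left(\left(-2\right) \left(-3\right) + 1\right) = \left(-430\right)^{2} \left(6 + 1\right) = 184900 \cdot 7 = 1294300$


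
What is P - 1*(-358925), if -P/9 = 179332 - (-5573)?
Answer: -1305220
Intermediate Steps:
P = -1664145 (P = -9*(179332 - (-5573)) = -9*(179332 - 1*(-5573)) = -9*(179332 + 5573) = -9*184905 = -1664145)
P - 1*(-358925) = -1664145 - 1*(-358925) = -1664145 + 358925 = -1305220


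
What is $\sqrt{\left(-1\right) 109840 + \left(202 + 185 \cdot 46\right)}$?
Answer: $2 i \sqrt{25282} \approx 318.01 i$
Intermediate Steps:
$\sqrt{\left(-1\right) 109840 + \left(202 + 185 \cdot 46\right)} = \sqrt{-109840 + \left(202 + 8510\right)} = \sqrt{-109840 + 8712} = \sqrt{-101128} = 2 i \sqrt{25282}$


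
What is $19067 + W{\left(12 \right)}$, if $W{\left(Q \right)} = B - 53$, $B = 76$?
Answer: $19090$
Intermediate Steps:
$W{\left(Q \right)} = 23$ ($W{\left(Q \right)} = 76 - 53 = 23$)
$19067 + W{\left(12 \right)} = 19067 + 23 = 19090$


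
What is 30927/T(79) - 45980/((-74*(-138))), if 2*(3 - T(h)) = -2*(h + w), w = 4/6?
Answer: 234019133/633144 ≈ 369.61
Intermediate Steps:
w = ⅔ (w = 4*(⅙) = ⅔ ≈ 0.66667)
T(h) = 11/3 + h (T(h) = 3 - (-1)*(h + ⅔) = 3 - (-1)*(⅔ + h) = 3 - (-4/3 - 2*h)/2 = 3 + (⅔ + h) = 11/3 + h)
30927/T(79) - 45980/((-74*(-138))) = 30927/(11/3 + 79) - 45980/((-74*(-138))) = 30927/(248/3) - 45980/10212 = 30927*(3/248) - 45980*1/10212 = 92781/248 - 11495/2553 = 234019133/633144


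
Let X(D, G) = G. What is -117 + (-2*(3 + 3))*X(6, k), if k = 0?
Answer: -117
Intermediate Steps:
-117 + (-2*(3 + 3))*X(6, k) = -117 - 2*(3 + 3)*0 = -117 - 2*6*0 = -117 - 12*0 = -117 + 0 = -117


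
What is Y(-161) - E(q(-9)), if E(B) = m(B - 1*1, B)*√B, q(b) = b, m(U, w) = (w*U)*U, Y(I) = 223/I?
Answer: -223/161 + 2700*I ≈ -1.3851 + 2700.0*I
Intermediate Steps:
m(U, w) = w*U² (m(U, w) = (U*w)*U = w*U²)
E(B) = B^(3/2)*(-1 + B)² (E(B) = (B*(B - 1*1)²)*√B = (B*(B - 1)²)*√B = (B*(-1 + B)²)*√B = B^(3/2)*(-1 + B)²)
Y(-161) - E(q(-9)) = 223/(-161) - (-9)^(3/2)*(-1 - 9)² = 223*(-1/161) - (-27*I)*(-10)² = -223/161 - (-27*I)*100 = -223/161 - (-2700)*I = -223/161 + 2700*I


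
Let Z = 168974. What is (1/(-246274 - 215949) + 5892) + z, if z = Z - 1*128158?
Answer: 21589511883/462223 ≈ 46708.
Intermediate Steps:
z = 40816 (z = 168974 - 1*128158 = 168974 - 128158 = 40816)
(1/(-246274 - 215949) + 5892) + z = (1/(-246274 - 215949) + 5892) + 40816 = (1/(-462223) + 5892) + 40816 = (-1/462223 + 5892) + 40816 = 2723417915/462223 + 40816 = 21589511883/462223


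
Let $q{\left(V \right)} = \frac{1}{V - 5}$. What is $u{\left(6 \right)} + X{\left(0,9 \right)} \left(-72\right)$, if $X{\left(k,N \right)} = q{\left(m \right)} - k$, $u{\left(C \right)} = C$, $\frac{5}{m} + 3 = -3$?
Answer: $\frac{642}{35} \approx 18.343$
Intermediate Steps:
$m = - \frac{5}{6}$ ($m = \frac{5}{-3 - 3} = \frac{5}{-6} = 5 \left(- \frac{1}{6}\right) = - \frac{5}{6} \approx -0.83333$)
$q{\left(V \right)} = \frac{1}{-5 + V}$
$X{\left(k,N \right)} = - \frac{6}{35} - k$ ($X{\left(k,N \right)} = \frac{1}{-5 - \frac{5}{6}} - k = \frac{1}{- \frac{35}{6}} - k = - \frac{6}{35} - k$)
$u{\left(6 \right)} + X{\left(0,9 \right)} \left(-72\right) = 6 + \left(- \frac{6}{35} - 0\right) \left(-72\right) = 6 + \left(- \frac{6}{35} + 0\right) \left(-72\right) = 6 - - \frac{432}{35} = 6 + \frac{432}{35} = \frac{642}{35}$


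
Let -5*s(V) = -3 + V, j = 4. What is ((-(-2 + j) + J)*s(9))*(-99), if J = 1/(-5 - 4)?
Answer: -1254/5 ≈ -250.80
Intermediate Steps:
s(V) = 3/5 - V/5 (s(V) = -(-3 + V)/5 = 3/5 - V/5)
J = -1/9 (J = 1/(-9) = -1/9 ≈ -0.11111)
((-(-2 + j) + J)*s(9))*(-99) = ((-(-2 + 4) - 1/9)*(3/5 - 1/5*9))*(-99) = ((-1*2 - 1/9)*(3/5 - 9/5))*(-99) = ((-2 - 1/9)*(-6/5))*(-99) = -19/9*(-6/5)*(-99) = (38/15)*(-99) = -1254/5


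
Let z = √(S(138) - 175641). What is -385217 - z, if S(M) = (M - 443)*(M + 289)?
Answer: -385217 - 2*I*√76469 ≈ -3.8522e+5 - 553.06*I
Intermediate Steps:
S(M) = (-443 + M)*(289 + M)
z = 2*I*√76469 (z = √((-128027 + 138² - 154*138) - 175641) = √((-128027 + 19044 - 21252) - 175641) = √(-130235 - 175641) = √(-305876) = 2*I*√76469 ≈ 553.06*I)
-385217 - z = -385217 - 2*I*√76469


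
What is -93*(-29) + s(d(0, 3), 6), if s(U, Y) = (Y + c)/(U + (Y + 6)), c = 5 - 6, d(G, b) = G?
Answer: 32369/12 ≈ 2697.4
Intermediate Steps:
c = -1
s(U, Y) = (-1 + Y)/(6 + U + Y) (s(U, Y) = (Y - 1)/(U + (Y + 6)) = (-1 + Y)/(U + (6 + Y)) = (-1 + Y)/(6 + U + Y))
-93*(-29) + s(d(0, 3), 6) = -93*(-29) + (-1 + 6)/(6 + 0 + 6) = 2697 + 5/12 = 32369/12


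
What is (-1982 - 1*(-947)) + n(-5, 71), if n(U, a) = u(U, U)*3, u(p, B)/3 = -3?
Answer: -1062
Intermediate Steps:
u(p, B) = -9 (u(p, B) = 3*(-3) = -9)
n(U, a) = -27 (n(U, a) = -9*3 = -27)
(-1982 - 1*(-947)) + n(-5, 71) = (-1982 - 1*(-947)) - 27 = (-1982 + 947) - 27 = -1035 - 27 = -1062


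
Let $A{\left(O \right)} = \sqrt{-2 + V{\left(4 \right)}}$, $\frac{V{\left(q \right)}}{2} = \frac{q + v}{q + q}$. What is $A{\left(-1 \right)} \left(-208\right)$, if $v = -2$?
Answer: $- 104 i \sqrt{6} \approx - 254.75 i$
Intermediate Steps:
$V{\left(q \right)} = \frac{-2 + q}{q}$ ($V{\left(q \right)} = 2 \frac{q - 2}{q + q} = 2 \frac{-2 + q}{2 q} = \frac{-2 + q}{q}$)
$A{\left(O \right)} = \frac{i \sqrt{6}}{2}$ ($A{\left(O \right)} = \sqrt{-2 + \frac{-2 + 4}{4}} = \sqrt{-2 + \frac{1}{4} \cdot 2} = \sqrt{-2 + \frac{1}{2}} = \sqrt{- \frac{3}{2}} = \frac{i \sqrt{6}}{2}$)
$A{\left(-1 \right)} \left(-208\right) = \frac{i \sqrt{6}}{2} \left(-208\right) = - 104 i \sqrt{6}$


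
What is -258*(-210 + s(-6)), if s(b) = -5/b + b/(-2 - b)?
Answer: 54352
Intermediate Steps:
-258*(-210 + s(-6)) = -258*(-210 + (-10 - 1*(-6)**2 - 5*(-6))/((-6)*(2 - 6))) = -258*(-210 - 1/6*(-10 - 1*36 + 30)/(-4)) = -258*(-210 - 1/6*(-1/4)*(-10 - 36 + 30)) = -258*(-210 - 1/6*(-1/4)*(-16)) = -258*(-210 - 2/3) = -258*(-632/3) = 54352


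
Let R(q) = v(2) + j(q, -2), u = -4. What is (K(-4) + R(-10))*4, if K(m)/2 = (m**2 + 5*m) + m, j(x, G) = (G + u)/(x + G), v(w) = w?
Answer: -54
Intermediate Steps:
j(x, G) = (-4 + G)/(G + x) (j(x, G) = (G - 4)/(x + G) = (-4 + G)/(G + x))
K(m) = 2*m**2 + 12*m (K(m) = 2*((m**2 + 5*m) + m) = 2*(m**2 + 6*m) = 2*m**2 + 12*m)
R(q) = 2 - 6/(-2 + q) (R(q) = 2 + (-4 - 2)/(-2 + q) = 2 - 6/(-2 + q))
(K(-4) + R(-10))*4 = (2*(-4)*(6 - 4) + 2*(-5 - 10)/(-2 - 10))*4 = (2*(-4)*2 + 2*(-15)/(-12))*4 = (-16 + 2*(-1/12)*(-15))*4 = (-16 + 5/2)*4 = -27/2*4 = -54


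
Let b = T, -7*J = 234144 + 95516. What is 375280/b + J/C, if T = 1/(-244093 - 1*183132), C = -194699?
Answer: -218511269070884340/1362893 ≈ -1.6033e+11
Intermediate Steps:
J = -329660/7 (J = -(234144 + 95516)/7 = -⅐*329660 = -329660/7 ≈ -47094.)
T = -1/427225 (T = 1/(-244093 - 183132) = 1/(-427225) = -1/427225 ≈ -2.3407e-6)
b = -1/427225 ≈ -2.3407e-6
375280/b + J/C = 375280/(-1/427225) - 329660/7/(-194699) = 375280*(-427225) - 329660/7*(-1/194699) = -160328998000 + 329660/1362893 = -218511269070884340/1362893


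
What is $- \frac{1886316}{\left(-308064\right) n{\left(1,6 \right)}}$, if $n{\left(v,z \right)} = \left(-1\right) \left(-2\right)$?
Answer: $\frac{157193}{51344} \approx 3.0616$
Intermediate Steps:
$n{\left(v,z \right)} = 2$
$- \frac{1886316}{\left(-308064\right) n{\left(1,6 \right)}} = - \frac{1886316}{\left(-308064\right) 2} = - \frac{1886316}{-616128} = \left(-1886316\right) \left(- \frac{1}{616128}\right) = \frac{157193}{51344}$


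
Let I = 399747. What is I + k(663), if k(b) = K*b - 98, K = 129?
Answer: 485176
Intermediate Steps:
k(b) = -98 + 129*b (k(b) = 129*b - 98 = -98 + 129*b)
I + k(663) = 399747 + (-98 + 129*663) = 399747 + (-98 + 85527) = 399747 + 85429 = 485176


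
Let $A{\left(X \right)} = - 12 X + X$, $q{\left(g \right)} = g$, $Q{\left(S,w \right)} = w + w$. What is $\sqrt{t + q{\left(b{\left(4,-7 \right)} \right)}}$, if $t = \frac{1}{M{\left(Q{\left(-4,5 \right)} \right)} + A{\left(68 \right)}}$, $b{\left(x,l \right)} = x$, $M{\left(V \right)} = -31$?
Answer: $\frac{\sqrt{2426585}}{779} \approx 1.9997$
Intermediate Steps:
$Q{\left(S,w \right)} = 2 w$
$A{\left(X \right)} = - 11 X$
$t = - \frac{1}{779}$ ($t = \frac{1}{-31 - 748} = \frac{1}{-779} = - \frac{1}{779} \approx -0.0012837$)
$\sqrt{t + q{\left(b{\left(4,-7 \right)} \right)}} = \sqrt{- \frac{1}{779} + 4} = \sqrt{\frac{3115}{779}} = \frac{\sqrt{2426585}}{779}$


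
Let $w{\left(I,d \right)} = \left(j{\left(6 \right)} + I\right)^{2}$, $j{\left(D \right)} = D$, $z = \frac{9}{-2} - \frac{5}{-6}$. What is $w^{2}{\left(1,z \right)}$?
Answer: $2401$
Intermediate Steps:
$z = - \frac{11}{3}$ ($z = 9 \left(- \frac{1}{2}\right) - - \frac{5}{6} = - \frac{9}{2} + \frac{5}{6} = - \frac{11}{3} \approx -3.6667$)
$w{\left(I,d \right)} = \left(6 + I\right)^{2}$
$w^{2}{\left(1,z \right)} = \left(\left(6 + 1\right)^{2}\right)^{2} = \left(7^{2}\right)^{2} = 49^{2} = 2401$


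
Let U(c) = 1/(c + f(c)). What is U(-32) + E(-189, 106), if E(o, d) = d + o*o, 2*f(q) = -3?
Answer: 2400407/67 ≈ 35827.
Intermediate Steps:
f(q) = -3/2 (f(q) = (½)*(-3) = -3/2)
E(o, d) = d + o²
U(c) = 1/(-3/2 + c) (U(c) = 1/(c - 3/2) = 1/(-3/2 + c))
U(-32) + E(-189, 106) = 2/(-3 + 2*(-32)) + (106 + (-189)²) = 2/(-3 - 64) + (106 + 35721) = 2/(-67) + 35827 = 2*(-1/67) + 35827 = -2/67 + 35827 = 2400407/67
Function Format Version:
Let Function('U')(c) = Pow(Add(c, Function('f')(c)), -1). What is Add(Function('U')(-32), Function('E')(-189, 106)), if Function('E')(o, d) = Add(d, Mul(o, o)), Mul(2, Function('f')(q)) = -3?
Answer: Rational(2400407, 67) ≈ 35827.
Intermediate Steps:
Function('f')(q) = Rational(-3, 2) (Function('f')(q) = Mul(Rational(1, 2), -3) = Rational(-3, 2))
Function('E')(o, d) = Add(d, Pow(o, 2))
Function('U')(c) = Pow(Add(Rational(-3, 2), c), -1) (Function('U')(c) = Pow(Add(c, Rational(-3, 2)), -1) = Pow(Add(Rational(-3, 2), c), -1))
Add(Function('U')(-32), Function('E')(-189, 106)) = Add(Mul(2, Pow(Add(-3, Mul(2, -32)), -1)), Add(106, Pow(-189, 2))) = Add(Mul(2, Pow(Add(-3, -64), -1)), Add(106, 35721)) = Add(Mul(2, Pow(-67, -1)), 35827) = Add(Mul(2, Rational(-1, 67)), 35827) = Add(Rational(-2, 67), 35827) = Rational(2400407, 67)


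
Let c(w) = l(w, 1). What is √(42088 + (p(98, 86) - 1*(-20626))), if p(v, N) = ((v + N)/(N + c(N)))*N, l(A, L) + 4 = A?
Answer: 2*√6924603/21 ≈ 250.62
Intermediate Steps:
l(A, L) = -4 + A
c(w) = -4 + w
p(v, N) = N*(N + v)/(-4 + 2*N) (p(v, N) = ((v + N)/(N + (-4 + N)))*N = ((N + v)/(-4 + 2*N))*N = N*(N + v)/(-4 + 2*N))
√(42088 + (p(98, 86) - 1*(-20626))) = √(42088 + ((½)*86*(86 + 98)/(-2 + 86) - 1*(-20626))) = √(42088 + ((½)*86*184/84 + 20626)) = √(42088 + ((½)*86*(1/84)*184 + 20626)) = √(42088 + (1978/21 + 20626)) = √(42088 + 435124/21) = √(1318972/21) = 2*√6924603/21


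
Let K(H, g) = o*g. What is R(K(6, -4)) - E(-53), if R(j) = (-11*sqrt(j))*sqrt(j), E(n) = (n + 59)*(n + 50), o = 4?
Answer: 194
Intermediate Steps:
K(H, g) = 4*g
E(n) = (50 + n)*(59 + n) (E(n) = (59 + n)*(50 + n) = (50 + n)*(59 + n))
R(j) = -11*j
R(K(6, -4)) - E(-53) = -44*(-4) - (2950 + (-53)**2 + 109*(-53)) = -11*(-16) - (2950 + 2809 - 5777) = 176 - 1*(-18) = 176 + 18 = 194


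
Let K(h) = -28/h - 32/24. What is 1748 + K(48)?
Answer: 20953/12 ≈ 1746.1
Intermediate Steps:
K(h) = -4/3 - 28/h (K(h) = -28/h - 32*1/24 = -28/h - 4/3 = -4/3 - 28/h)
1748 + K(48) = 1748 + (-4/3 - 28/48) = 1748 + (-4/3 - 28*1/48) = 1748 + (-4/3 - 7/12) = 1748 - 23/12 = 20953/12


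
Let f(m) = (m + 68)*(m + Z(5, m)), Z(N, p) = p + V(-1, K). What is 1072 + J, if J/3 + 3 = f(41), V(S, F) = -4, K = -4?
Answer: 26569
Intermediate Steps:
Z(N, p) = -4 + p (Z(N, p) = p - 4 = -4 + p)
f(m) = (-4 + 2*m)*(68 + m) (f(m) = (m + 68)*(m + (-4 + m)) = (68 + m)*(-4 + 2*m) = (-4 + 2*m)*(68 + m))
J = 25497 (J = -9 + 3*(-272 + 2*41**2 + 132*41) = -9 + 3*(-272 + 2*1681 + 5412) = -9 + 3*(-272 + 3362 + 5412) = -9 + 3*8502 = -9 + 25506 = 25497)
1072 + J = 1072 + 25497 = 26569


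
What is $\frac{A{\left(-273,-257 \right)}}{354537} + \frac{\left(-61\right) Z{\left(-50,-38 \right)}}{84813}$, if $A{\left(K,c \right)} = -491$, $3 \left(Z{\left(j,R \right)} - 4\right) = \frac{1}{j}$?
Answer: $- \frac{2133433877}{501155776350} \approx -0.004257$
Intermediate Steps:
$Z{\left(j,R \right)} = 4 + \frac{1}{3 j}$
$\frac{A{\left(-273,-257 \right)}}{354537} + \frac{\left(-61\right) Z{\left(-50,-38 \right)}}{84813} = - \frac{491}{354537} + \frac{\left(-61\right) \left(4 + \frac{1}{3 \left(-50\right)}\right)}{84813} = \left(-491\right) \frac{1}{354537} + - 61 \left(4 + \frac{1}{3} \left(- \frac{1}{50}\right)\right) \frac{1}{84813} = - \frac{491}{354537} + - 61 \left(4 - \frac{1}{150}\right) \frac{1}{84813} = - \frac{491}{354537} + \left(-61\right) \frac{599}{150} \cdot \frac{1}{84813} = - \frac{491}{354537} - \frac{36539}{12721950} = - \frac{2133433877}{501155776350}$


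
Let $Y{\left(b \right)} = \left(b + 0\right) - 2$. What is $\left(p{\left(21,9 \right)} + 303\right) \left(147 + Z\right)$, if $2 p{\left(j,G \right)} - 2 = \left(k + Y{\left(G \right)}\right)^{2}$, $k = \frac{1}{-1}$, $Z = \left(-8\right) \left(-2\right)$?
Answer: $52486$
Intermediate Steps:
$Z = 16$
$k = -1$
$Y{\left(b \right)} = -2 + b$ ($Y{\left(b \right)} = b - 2 = -2 + b$)
$p{\left(j,G \right)} = 1 + \frac{\left(-3 + G\right)^{2}}{2}$ ($p{\left(j,G \right)} = 1 + \frac{\left(-1 + \left(-2 + G\right)\right)^{2}}{2} = 1 + \frac{\left(-3 + G\right)^{2}}{2}$)
$\left(p{\left(21,9 \right)} + 303\right) \left(147 + Z\right) = \left(\left(1 + \frac{\left(-3 + 9\right)^{2}}{2}\right) + 303\right) \left(147 + 16\right) = \left(\left(1 + \frac{6^{2}}{2}\right) + 303\right) 163 = \left(\left(1 + \frac{1}{2} \cdot 36\right) + 303\right) 163 = \left(\left(1 + 18\right) + 303\right) 163 = \left(19 + 303\right) 163 = 322 \cdot 163 = 52486$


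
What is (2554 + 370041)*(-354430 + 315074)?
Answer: -14663848820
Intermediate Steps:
(2554 + 370041)*(-354430 + 315074) = 372595*(-39356) = -14663848820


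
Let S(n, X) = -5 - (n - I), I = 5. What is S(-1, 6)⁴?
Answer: 1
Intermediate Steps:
S(n, X) = -n (S(n, X) = -5 - (n - 1*5) = -5 - (n - 5) = -5 - (-5 + n) = -5 + (5 - n) = -n)
S(-1, 6)⁴ = (-1*(-1))⁴ = 1⁴ = 1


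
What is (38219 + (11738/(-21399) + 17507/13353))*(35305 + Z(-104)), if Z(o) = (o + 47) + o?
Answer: 42645085870500352/31748983 ≈ 1.3432e+9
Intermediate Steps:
Z(o) = 47 + 2*o (Z(o) = (47 + o) + o = 47 + 2*o)
(38219 + (11738/(-21399) + 17507/13353))*(35305 + Z(-104)) = (38219 + (11738/(-21399) + 17507/13353))*(35305 + (47 + 2*(-104))) = (38219 + (11738*(-1/21399) + 17507*(1/13353)))*(35305 + (47 - 208)) = (38219 + (-11738/21399 + 17507/13353))*(35305 - 161) = (38219 + 24210531/31748983)*35144 = (1213438591808/31748983)*35144 = 42645085870500352/31748983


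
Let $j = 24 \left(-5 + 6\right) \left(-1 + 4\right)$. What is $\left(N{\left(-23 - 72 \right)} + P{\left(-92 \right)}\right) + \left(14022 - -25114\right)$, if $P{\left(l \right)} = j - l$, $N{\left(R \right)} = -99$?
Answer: $39201$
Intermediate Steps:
$j = 72$ ($j = 24 \cdot 1 \cdot 3 = 24 \cdot 3 = 72$)
$P{\left(l \right)} = 72 - l$
$\left(N{\left(-23 - 72 \right)} + P{\left(-92 \right)}\right) + \left(14022 - -25114\right) = \left(-99 + \left(72 - -92\right)\right) + \left(14022 - -25114\right) = \left(-99 + \left(72 + 92\right)\right) + \left(14022 + 25114\right) = \left(-99 + 164\right) + 39136 = 65 + 39136 = 39201$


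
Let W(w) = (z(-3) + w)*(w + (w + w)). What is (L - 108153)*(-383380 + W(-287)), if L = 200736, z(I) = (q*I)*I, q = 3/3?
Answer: -13333988826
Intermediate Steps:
q = 1 (q = 3*(1/3) = 1)
z(I) = I**2 (z(I) = (1*I)*I = I*I = I**2)
W(w) = 3*w*(9 + w) (W(w) = ((-3)**2 + w)*(w + (w + w)) = (9 + w)*(w + 2*w) = (9 + w)*(3*w) = 3*w*(9 + w))
(L - 108153)*(-383380 + W(-287)) = (200736 - 108153)*(-383380 + 3*(-287)*(9 - 287)) = 92583*(-383380 + 3*(-287)*(-278)) = 92583*(-383380 + 239358) = 92583*(-144022) = -13333988826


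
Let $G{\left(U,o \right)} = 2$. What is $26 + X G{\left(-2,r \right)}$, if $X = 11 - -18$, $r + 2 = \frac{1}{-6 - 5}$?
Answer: $84$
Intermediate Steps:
$r = - \frac{23}{11}$ ($r = -2 + \frac{1}{-6 - 5} = -2 + \frac{1}{-11} = -2 - \frac{1}{11} = - \frac{23}{11} \approx -2.0909$)
$X = 29$ ($X = 11 + 18 = 29$)
$26 + X G{\left(-2,r \right)} = 26 + 29 \cdot 2 = 26 + 58 = 84$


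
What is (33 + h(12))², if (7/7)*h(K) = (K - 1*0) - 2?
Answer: 1849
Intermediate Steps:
h(K) = -2 + K (h(K) = (K - 1*0) - 2 = (K + 0) - 2 = K - 2 = -2 + K)
(33 + h(12))² = (33 + (-2 + 12))² = (33 + 10)² = 43² = 1849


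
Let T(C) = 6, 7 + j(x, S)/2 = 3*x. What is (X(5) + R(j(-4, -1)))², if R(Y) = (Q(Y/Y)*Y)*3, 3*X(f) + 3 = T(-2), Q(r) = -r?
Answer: 13225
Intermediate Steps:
j(x, S) = -14 + 6*x (j(x, S) = -14 + 2*(3*x) = -14 + 6*x)
X(f) = 1 (X(f) = -1 + (⅓)*6 = -1 + 2 = 1)
R(Y) = -3*Y (R(Y) = ((-Y/Y)*Y)*3 = ((-1*1)*Y)*3 = -Y*3 = -3*Y)
(X(5) + R(j(-4, -1)))² = (1 - 3*(-14 + 6*(-4)))² = (1 - 3*(-14 - 24))² = (1 - 3*(-38))² = (1 + 114)² = 115² = 13225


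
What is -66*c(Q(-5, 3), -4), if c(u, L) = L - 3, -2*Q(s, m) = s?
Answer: 462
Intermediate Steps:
Q(s, m) = -s/2
c(u, L) = -3 + L
-66*c(Q(-5, 3), -4) = -66*(-3 - 4) = -66*(-7) = 462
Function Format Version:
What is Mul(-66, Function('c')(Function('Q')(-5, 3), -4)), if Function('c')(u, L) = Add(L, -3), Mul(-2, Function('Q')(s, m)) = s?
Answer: 462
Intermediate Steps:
Function('Q')(s, m) = Mul(Rational(-1, 2), s)
Function('c')(u, L) = Add(-3, L)
Mul(-66, Function('c')(Function('Q')(-5, 3), -4)) = Mul(-66, Add(-3, -4)) = Mul(-66, -7) = 462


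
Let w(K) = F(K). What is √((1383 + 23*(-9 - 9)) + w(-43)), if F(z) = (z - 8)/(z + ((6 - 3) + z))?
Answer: 3*√742186/83 ≈ 31.139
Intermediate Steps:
F(z) = (-8 + z)/(3 + 2*z) (F(z) = (-8 + z)/(z + (3 + z)) = (-8 + z)/(3 + 2*z))
w(K) = (-8 + K)/(3 + 2*K)
√((1383 + 23*(-9 - 9)) + w(-43)) = √((1383 + 23*(-9 - 9)) + (-8 - 43)/(3 + 2*(-43))) = √((1383 + 23*(-18)) - 51/(3 - 86)) = √((1383 - 414) - 51/(-83)) = √(969 - 1/83*(-51)) = √(969 + 51/83) = √(80478/83) = 3*√742186/83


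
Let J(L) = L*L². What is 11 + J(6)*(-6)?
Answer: -1285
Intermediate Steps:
J(L) = L³
11 + J(6)*(-6) = 11 + 6³*(-6) = 11 + 216*(-6) = 11 - 1296 = -1285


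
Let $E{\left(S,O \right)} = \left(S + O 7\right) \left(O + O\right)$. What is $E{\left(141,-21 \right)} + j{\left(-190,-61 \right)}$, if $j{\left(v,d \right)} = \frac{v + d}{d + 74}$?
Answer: $\frac{3025}{13} \approx 232.69$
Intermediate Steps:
$j{\left(v,d \right)} = \frac{d + v}{74 + d}$
$E{\left(S,O \right)} = 2 O \left(S + 7 O\right)$ ($E{\left(S,O \right)} = \left(S + 7 O\right) 2 O = 2 O \left(S + 7 O\right)$)
$E{\left(141,-21 \right)} + j{\left(-190,-61 \right)} = 2 \left(-21\right) \left(141 + 7 \left(-21\right)\right) + \frac{-61 - 190}{74 - 61} = 2 \left(-21\right) \left(141 - 147\right) + \frac{1}{13} \left(-251\right) = 2 \left(-21\right) \left(-6\right) + \frac{1}{13} \left(-251\right) = 252 - \frac{251}{13} = \frac{3025}{13}$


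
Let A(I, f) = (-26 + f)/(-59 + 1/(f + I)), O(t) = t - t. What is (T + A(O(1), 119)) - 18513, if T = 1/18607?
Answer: -806131693823/43540380 ≈ -18515.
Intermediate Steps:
O(t) = 0
A(I, f) = (-26 + f)/(-59 + 1/(I + f))
T = 1/18607 ≈ 5.3743e-5
(T + A(O(1), 119)) - 18513 = (1/18607 + (-1*119² + 26*0 + 26*119 - 1*0*119)/(-1 + 59*0 + 59*119)) - 18513 = (1/18607 + (-1*14161 + 0 + 3094 + 0)/(-1 + 0 + 7021)) - 18513 = (1/18607 + (-14161 + 0 + 3094 + 0)/7020) - 18513 = (1/18607 + (1/7020)*(-11067)) - 18513 = (1/18607 - 3689/2340) - 18513 = -68638883/43540380 - 18513 = -806131693823/43540380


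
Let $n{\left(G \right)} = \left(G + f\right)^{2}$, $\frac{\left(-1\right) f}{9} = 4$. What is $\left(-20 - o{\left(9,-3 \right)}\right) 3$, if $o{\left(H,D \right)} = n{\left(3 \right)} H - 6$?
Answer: $-29445$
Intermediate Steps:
$f = -36$ ($f = \left(-9\right) 4 = -36$)
$n{\left(G \right)} = \left(-36 + G\right)^{2}$ ($n{\left(G \right)} = \left(G - 36\right)^{2} = \left(-36 + G\right)^{2}$)
$o{\left(H,D \right)} = -6 + 1089 H$ ($o{\left(H,D \right)} = \left(-36 + 3\right)^{2} H - 6 = \left(-33\right)^{2} H - 6 = 1089 H - 6 = -6 + 1089 H$)
$\left(-20 - o{\left(9,-3 \right)}\right) 3 = \left(-20 - \left(-6 + 1089 \cdot 9\right)\right) 3 = \left(-20 - \left(-6 + 9801\right)\right) 3 = \left(-20 - 9795\right) 3 = \left(-9815\right) 3 = -29445$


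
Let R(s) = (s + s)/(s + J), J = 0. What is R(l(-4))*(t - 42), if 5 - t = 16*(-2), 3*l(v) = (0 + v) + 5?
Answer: -10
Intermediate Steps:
l(v) = 5/3 + v/3 (l(v) = ((0 + v) + 5)/3 = (v + 5)/3 = (5 + v)/3 = 5/3 + v/3)
R(s) = 2 (R(s) = (s + s)/(s + 0) = (2*s)/s = 2)
t = 37 (t = 5 - 16*(-2) = 5 - 1*(-32) = 5 + 32 = 37)
R(l(-4))*(t - 42) = 2*(37 - 42) = 2*(-5) = -10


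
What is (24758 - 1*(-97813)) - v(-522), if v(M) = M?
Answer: 123093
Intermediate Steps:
(24758 - 1*(-97813)) - v(-522) = (24758 - 1*(-97813)) - 1*(-522) = (24758 + 97813) + 522 = 122571 + 522 = 123093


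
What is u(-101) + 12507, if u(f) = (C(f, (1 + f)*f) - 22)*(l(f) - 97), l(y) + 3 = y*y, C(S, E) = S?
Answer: -1229916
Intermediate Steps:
l(y) = -3 + y² (l(y) = -3 + y*y = -3 + y²)
u(f) = (-100 + f²)*(-22 + f) (u(f) = (f - 22)*((-3 + f²) - 97) = (-22 + f)*(-100 + f²) = (-100 + f²)*(-22 + f))
u(-101) + 12507 = (2200 + (-101)³ - 100*(-101) - 22*(-101)²) + 12507 = (2200 - 1030301 + 10100 - 22*10201) + 12507 = (2200 - 1030301 + 10100 - 224422) + 12507 = -1242423 + 12507 = -1229916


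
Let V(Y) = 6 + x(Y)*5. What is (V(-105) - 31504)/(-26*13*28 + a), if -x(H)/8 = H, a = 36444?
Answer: -13649/13490 ≈ -1.0118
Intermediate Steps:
x(H) = -8*H
V(Y) = 6 - 40*Y (V(Y) = 6 - 8*Y*5 = 6 - 40*Y)
(V(-105) - 31504)/(-26*13*28 + a) = ((6 - 40*(-105)) - 31504)/(-26*13*28 + 36444) = ((6 + 4200) - 31504)/(-338*28 + 36444) = (4206 - 31504)/(-9464 + 36444) = -27298/26980 = -27298*1/26980 = -13649/13490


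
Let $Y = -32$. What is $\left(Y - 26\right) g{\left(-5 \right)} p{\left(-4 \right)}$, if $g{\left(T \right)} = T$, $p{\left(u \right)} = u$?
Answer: $-1160$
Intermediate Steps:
$\left(Y - 26\right) g{\left(-5 \right)} p{\left(-4 \right)} = \left(-32 - 26\right) \left(\left(-5\right) \left(-4\right)\right) = \left(-58\right) 20 = -1160$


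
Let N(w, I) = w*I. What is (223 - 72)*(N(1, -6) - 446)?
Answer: -68252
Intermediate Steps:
N(w, I) = I*w
(223 - 72)*(N(1, -6) - 446) = (223 - 72)*(-6*1 - 446) = 151*(-6 - 446) = 151*(-452) = -68252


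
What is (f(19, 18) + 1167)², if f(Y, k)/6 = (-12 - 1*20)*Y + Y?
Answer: 5602689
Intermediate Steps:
f(Y, k) = -186*Y (f(Y, k) = 6*((-12 - 1*20)*Y + Y) = 6*((-12 - 20)*Y + Y) = 6*(-32*Y + Y) = 6*(-31*Y) = -186*Y)
(f(19, 18) + 1167)² = (-186*19 + 1167)² = (-3534 + 1167)² = (-2367)² = 5602689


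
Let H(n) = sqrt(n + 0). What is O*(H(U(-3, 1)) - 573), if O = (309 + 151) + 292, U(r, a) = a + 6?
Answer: -430896 + 752*sqrt(7) ≈ -4.2891e+5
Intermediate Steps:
U(r, a) = 6 + a
H(n) = sqrt(n)
O = 752 (O = 460 + 292 = 752)
O*(H(U(-3, 1)) - 573) = 752*(sqrt(6 + 1) - 573) = 752*(sqrt(7) - 573) = 752*(-573 + sqrt(7)) = -430896 + 752*sqrt(7)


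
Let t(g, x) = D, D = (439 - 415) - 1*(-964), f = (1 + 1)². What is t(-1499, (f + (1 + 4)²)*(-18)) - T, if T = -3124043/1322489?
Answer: 1309743175/1322489 ≈ 990.36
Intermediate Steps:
f = 4 (f = 2² = 4)
T = -3124043/1322489 (T = -3124043*1/1322489 = -3124043/1322489 ≈ -2.3622)
D = 988 (D = 24 + 964 = 988)
t(g, x) = 988
t(-1499, (f + (1 + 4)²)*(-18)) - T = 988 - 1*(-3124043/1322489) = 988 + 3124043/1322489 = 1309743175/1322489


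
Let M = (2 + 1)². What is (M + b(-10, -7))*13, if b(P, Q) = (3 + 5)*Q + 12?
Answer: -455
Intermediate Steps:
M = 9 (M = 3² = 9)
b(P, Q) = 12 + 8*Q (b(P, Q) = 8*Q + 12 = 12 + 8*Q)
(M + b(-10, -7))*13 = (9 + (12 + 8*(-7)))*13 = (9 + (12 - 56))*13 = (9 - 44)*13 = -35*13 = -455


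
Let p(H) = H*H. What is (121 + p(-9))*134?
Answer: 27068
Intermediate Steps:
p(H) = H²
(121 + p(-9))*134 = (121 + (-9)²)*134 = (121 + 81)*134 = 202*134 = 27068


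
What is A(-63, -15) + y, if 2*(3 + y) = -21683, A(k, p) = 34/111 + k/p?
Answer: -12032393/1110 ≈ -10840.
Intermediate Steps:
A(k, p) = 34/111 + k/p (A(k, p) = 34*(1/111) + k/p = 34/111 + k/p)
y = -21689/2 (y = -3 + (1/2)*(-21683) = -3 - 21683/2 = -21689/2 ≈ -10845.)
A(-63, -15) + y = (34/111 - 63/(-15)) - 21689/2 = (34/111 - 63*(-1/15)) - 21689/2 = (34/111 + 21/5) - 21689/2 = 2501/555 - 21689/2 = -12032393/1110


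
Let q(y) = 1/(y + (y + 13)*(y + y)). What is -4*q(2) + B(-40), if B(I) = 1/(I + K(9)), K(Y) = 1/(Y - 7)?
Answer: -220/2449 ≈ -0.089833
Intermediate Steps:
K(Y) = 1/(-7 + Y)
q(y) = 1/(y + 2*y*(13 + y)) (q(y) = 1/(y + (13 + y)*(2*y)) = 1/(y + 2*y*(13 + y)))
B(I) = 1/(½ + I) (B(I) = 1/(I + 1/(-7 + 9)) = 1/(I + 1/2) = 1/(I + ½) = 1/(½ + I))
-4*q(2) + B(-40) = -4/(2*(27 + 2*2)) + 2/(1 + 2*(-40)) = -2/(27 + 4) + 2/(1 - 80) = -2/31 + 2/(-79) = -2/31 + 2*(-1/79) = -4*1/62 - 2/79 = -2/31 - 2/79 = -220/2449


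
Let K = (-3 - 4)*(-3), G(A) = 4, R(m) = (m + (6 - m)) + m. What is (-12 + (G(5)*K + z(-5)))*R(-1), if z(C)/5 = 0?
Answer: 360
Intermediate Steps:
z(C) = 0 (z(C) = 5*0 = 0)
R(m) = 6 + m
K = 21 (K = -7*(-3) = 21)
(-12 + (G(5)*K + z(-5)))*R(-1) = (-12 + (4*21 + 0))*(6 - 1) = (-12 + (84 + 0))*5 = (-12 + 84)*5 = 72*5 = 360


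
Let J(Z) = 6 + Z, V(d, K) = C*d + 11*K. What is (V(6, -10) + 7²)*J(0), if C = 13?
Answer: 102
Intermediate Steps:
V(d, K) = 11*K + 13*d (V(d, K) = 13*d + 11*K = 11*K + 13*d)
(V(6, -10) + 7²)*J(0) = ((11*(-10) + 13*6) + 7²)*(6 + 0) = ((-110 + 78) + 49)*6 = (-32 + 49)*6 = 17*6 = 102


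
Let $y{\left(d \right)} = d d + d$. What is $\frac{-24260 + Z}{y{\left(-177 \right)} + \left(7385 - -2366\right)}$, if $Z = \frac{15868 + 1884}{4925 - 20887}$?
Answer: $- \frac{193627936}{326446843} \approx -0.59314$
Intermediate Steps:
$Z = - \frac{8876}{7981}$ ($Z = \frac{17752}{-15962} = 17752 \left(- \frac{1}{15962}\right) = - \frac{8876}{7981} \approx -1.1121$)
$y{\left(d \right)} = d + d^{2}$ ($y{\left(d \right)} = d^{2} + d = d + d^{2}$)
$\frac{-24260 + Z}{y{\left(-177 \right)} + \left(7385 - -2366\right)} = \frac{-24260 - \frac{8876}{7981}}{- 177 \left(1 - 177\right) + \left(7385 - -2366\right)} = - \frac{193627936}{7981 \left(\left(-177\right) \left(-176\right) + \left(7385 + 2366\right)\right)} = - \frac{193627936}{7981 \left(31152 + 9751\right)} = - \frac{193627936}{7981 \cdot 40903} = \left(- \frac{193627936}{7981}\right) \frac{1}{40903} = - \frac{193627936}{326446843}$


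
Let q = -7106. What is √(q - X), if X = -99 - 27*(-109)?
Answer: 5*I*√398 ≈ 99.75*I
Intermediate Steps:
X = 2844 (X = -99 + 2943 = 2844)
√(q - X) = √(-7106 - 1*2844) = √(-7106 - 2844) = √(-9950) = 5*I*√398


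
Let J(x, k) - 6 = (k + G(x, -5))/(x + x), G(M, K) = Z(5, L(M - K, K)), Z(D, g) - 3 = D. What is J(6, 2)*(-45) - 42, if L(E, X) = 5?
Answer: -699/2 ≈ -349.50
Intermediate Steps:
Z(D, g) = 3 + D
G(M, K) = 8 (G(M, K) = 3 + 5 = 8)
J(x, k) = 6 + (8 + k)/(2*x) (J(x, k) = 6 + (k + 8)/(x + x) = 6 + (8 + k)/((2*x)) = 6 + (8 + k)*(1/(2*x)) = 6 + (8 + k)/(2*x))
J(6, 2)*(-45) - 42 = ((½)*(8 + 2 + 12*6)/6)*(-45) - 42 = ((½)*(⅙)*(8 + 2 + 72))*(-45) - 42 = ((½)*(⅙)*82)*(-45) - 42 = (41/6)*(-45) - 42 = -615/2 - 42 = -699/2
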